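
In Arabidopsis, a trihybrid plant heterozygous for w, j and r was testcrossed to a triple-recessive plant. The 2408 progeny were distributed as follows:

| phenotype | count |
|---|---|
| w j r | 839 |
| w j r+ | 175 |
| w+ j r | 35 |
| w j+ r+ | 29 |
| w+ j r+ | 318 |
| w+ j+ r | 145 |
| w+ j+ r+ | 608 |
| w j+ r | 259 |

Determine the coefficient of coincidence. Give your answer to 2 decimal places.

0.63

The two most frequent reciprocal classes, w+ j+ r+ and w j r, are the parental types, so the F1 was w+ j+ r+ / w j r.
The two rarest classes, w j+ r+ and w+ j r, are the double crossovers. Comparing them with the parentals, only the w allele has switched, so w is the middle locus and the order is r – w – j.
r–w: (320 + 64)/2408 = 0.1595; w–j: (577 + 64)/2408 = 0.2662.
Expected DCO frequency = 0.1595 × 0.2662 ≈ 0.04246; observed = 64/2408 ≈ 0.02658.
Coefficient of coincidence = 0.02658/0.04246 ≈ 0.63.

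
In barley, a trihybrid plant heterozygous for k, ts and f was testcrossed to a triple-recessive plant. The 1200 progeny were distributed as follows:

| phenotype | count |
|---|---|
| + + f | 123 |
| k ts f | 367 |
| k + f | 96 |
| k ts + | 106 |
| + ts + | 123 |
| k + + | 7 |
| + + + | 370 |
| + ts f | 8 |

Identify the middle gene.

The two most frequent reciprocal classes, k ts f and + + +, are the parental types, so the F1 was k ts f / + + +.
The two rarest classes, + ts f and k + +, are the double crossovers. Comparing them with the parentals, only the k allele has switched, so k is the middle locus and the order is f – k – ts.

k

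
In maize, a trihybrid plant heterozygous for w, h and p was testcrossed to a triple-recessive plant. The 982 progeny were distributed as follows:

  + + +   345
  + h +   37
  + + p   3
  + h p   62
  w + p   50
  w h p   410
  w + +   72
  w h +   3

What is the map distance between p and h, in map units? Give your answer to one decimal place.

The two most frequent reciprocal classes, + + + and w h p, are the parental types, so the F1 was + + + / w h p.
The two rarest classes, + + p and w h +, are the double crossovers. Comparing them with the parentals, only the p allele has switched, so p is the middle locus and the order is h – p – w.
Crossovers in the h–p interval produce the single-crossover classes + h + and w + p (37 + 50 = 87) plus the double crossovers (6).
RF(h–p) = (87 + 6) / 982 = 93/982 = 0.0947 → 9.5 map units.

9.5 map units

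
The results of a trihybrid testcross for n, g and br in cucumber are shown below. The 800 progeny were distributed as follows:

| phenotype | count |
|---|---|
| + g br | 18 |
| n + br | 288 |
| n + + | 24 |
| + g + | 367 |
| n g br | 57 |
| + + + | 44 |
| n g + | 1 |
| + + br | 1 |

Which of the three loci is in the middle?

n

The two most frequent reciprocal classes, + g + and n + br, are the parental types, so the F1 was + g + / n + br.
The two rarest classes, n g + and + + br, are the double crossovers. Comparing them with the parentals, only the n allele has switched, so n is the middle locus and the order is br – n – g.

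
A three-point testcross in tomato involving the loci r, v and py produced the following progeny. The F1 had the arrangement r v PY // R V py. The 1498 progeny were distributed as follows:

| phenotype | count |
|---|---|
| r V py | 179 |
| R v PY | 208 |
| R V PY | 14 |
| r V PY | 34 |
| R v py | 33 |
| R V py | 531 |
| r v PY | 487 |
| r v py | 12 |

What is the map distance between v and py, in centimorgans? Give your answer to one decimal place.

6.2 centimorgans

The two rarest classes, r v py and R V PY, are the double crossovers. Comparing them with the parentals, only the py allele has switched, so py is the middle locus and the order is r – py – v.
Crossovers in the py–v interval produce the single-crossover classes r V PY and R v py (34 + 33 = 67) plus the double crossovers (26).
RF(py–v) = (67 + 26) / 1498 = 93/1498 = 0.0621 → 6.2 centimorgans.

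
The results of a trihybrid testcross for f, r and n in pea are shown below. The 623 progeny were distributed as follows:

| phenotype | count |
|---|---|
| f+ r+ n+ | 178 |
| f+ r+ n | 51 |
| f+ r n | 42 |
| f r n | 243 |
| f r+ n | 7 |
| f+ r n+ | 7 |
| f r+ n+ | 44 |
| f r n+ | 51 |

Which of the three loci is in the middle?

The two most frequent reciprocal classes, f r n and f+ r+ n+, are the parental types, so the F1 was f r n / f+ r+ n+.
The two rarest classes, f r+ n and f+ r n+, are the double crossovers. Comparing them with the parentals, only the r allele has switched, so r is the middle locus and the order is f – r – n.

r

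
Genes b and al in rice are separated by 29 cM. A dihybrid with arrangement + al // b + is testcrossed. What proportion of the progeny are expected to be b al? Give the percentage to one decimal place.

A map distance of 29 cM corresponds to a recombination frequency of 0.290.
The F1 is + al / b +, so b al is a recombinant gamete class with expected frequency r/2 = 0.290/2 = 0.1450.
That is 0.1450 = 14.5% of the progeny.

14.5%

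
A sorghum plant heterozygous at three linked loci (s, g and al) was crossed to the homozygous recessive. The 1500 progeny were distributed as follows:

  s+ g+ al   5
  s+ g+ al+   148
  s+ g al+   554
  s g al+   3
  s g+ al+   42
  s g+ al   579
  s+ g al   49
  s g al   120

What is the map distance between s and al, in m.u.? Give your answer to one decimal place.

The two most frequent reciprocal classes, s g+ al and s+ g al+, are the parental types, so the F1 was s g+ al / s+ g al+.
The two rarest classes, s+ g+ al and s g al+, are the double crossovers. Comparing them with the parentals, only the s allele has switched, so s is the middle locus and the order is al – s – g.
Crossovers in the al–s interval produce the single-crossover classes s g+ al+ and s+ g al (42 + 49 = 91) plus the double crossovers (8).
RF(al–s) = (91 + 8) / 1500 = 99/1500 = 0.0660 → 6.6 m.u.

6.6 m.u.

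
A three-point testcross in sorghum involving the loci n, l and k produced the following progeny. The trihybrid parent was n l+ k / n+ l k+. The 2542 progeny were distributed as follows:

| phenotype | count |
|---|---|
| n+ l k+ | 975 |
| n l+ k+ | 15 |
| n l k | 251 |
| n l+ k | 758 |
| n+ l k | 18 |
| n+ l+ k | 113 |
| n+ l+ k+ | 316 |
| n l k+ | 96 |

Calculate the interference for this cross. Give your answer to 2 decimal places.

0.42

The two rarest classes, n l+ k+ and n+ l k, are the double crossovers. Comparing them with the parentals, only the k allele has switched, so k is the middle locus and the order is l – k – n.
l–k: (567 + 33)/2542 = 0.2360; k–n: (209 + 33)/2542 = 0.0952.
Expected DCO frequency = 0.2360 × 0.0952 ≈ 0.02247; observed = 33/2542 ≈ 0.01298.
Coefficient of coincidence = 0.01298/0.02247 ≈ 0.58; interference = 1 − 0.58 = 0.42.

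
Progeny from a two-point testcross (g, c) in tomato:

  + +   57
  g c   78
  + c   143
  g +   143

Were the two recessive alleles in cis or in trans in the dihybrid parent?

trans

The two most frequent classes are + c (143) and g + (143); these are the parental (non-recombinant) types.
So the F1 carried + c on one chromosome and g + on the other — the recessive alleles are on opposite chromosomes (trans / repulsion).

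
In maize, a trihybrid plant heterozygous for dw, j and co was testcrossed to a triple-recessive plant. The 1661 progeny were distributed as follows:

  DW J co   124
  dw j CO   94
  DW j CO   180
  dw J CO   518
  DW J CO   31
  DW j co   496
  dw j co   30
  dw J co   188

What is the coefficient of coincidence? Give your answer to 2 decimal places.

0.85

The two most frequent reciprocal classes, DW j co and dw J CO, are the parental types, so the F1 was DW j co / dw J CO.
The two rarest classes, dw j co and DW J CO, are the double crossovers. Comparing them with the parentals, only the dw allele has switched, so dw is the middle locus and the order is j – dw – co.
j–dw: (218 + 61)/1661 = 0.1680; dw–co: (368 + 61)/1661 = 0.2583.
Expected DCO frequency = 0.1680 × 0.2583 ≈ 0.04339; observed = 61/1661 ≈ 0.03672.
Coefficient of coincidence = 0.03672/0.04339 ≈ 0.85.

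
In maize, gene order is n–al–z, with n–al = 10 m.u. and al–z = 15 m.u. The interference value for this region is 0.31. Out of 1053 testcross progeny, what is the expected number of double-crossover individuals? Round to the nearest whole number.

Map distances give recombination frequencies of 0.100 and 0.150 for the two intervals.
With interference 0.31 (so coincidence = 0.69), expected double-crossover frequency = 0.100 × 0.150 × 0.69 = 0.01035.
Expected number = 0.01035 × 1053 = 10.90 ≈ 11.

11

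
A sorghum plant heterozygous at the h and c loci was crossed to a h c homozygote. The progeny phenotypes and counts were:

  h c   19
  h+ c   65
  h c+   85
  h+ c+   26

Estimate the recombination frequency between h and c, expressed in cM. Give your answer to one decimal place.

The two most frequent classes, h+ c (65) and h c+ (85), are the parental types, so the F1 was h+ c / h c+.
The recombinant classes are h+ c+ and h c: 26 + 19 = 45.
Recombination frequency = 45/195 = 0.2308 ≈ 23.1%, i.e. 23.1 cM.

23.1 cM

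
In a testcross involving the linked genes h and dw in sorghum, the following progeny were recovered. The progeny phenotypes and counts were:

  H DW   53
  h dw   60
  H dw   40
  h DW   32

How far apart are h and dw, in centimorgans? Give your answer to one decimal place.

The two most frequent classes, H DW (53) and h dw (60), are the parental types, so the F1 was H DW / h dw.
The recombinant classes are H dw and h DW: 40 + 32 = 72.
Recombination frequency = 72/185 = 0.3892 ≈ 38.9%, i.e. 38.9 centimorgans.

38.9 centimorgans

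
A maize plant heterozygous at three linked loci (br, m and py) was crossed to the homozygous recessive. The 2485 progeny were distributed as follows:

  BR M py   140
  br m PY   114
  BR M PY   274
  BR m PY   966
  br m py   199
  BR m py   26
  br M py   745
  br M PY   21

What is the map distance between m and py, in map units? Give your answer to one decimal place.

20.9 map units

The two most frequent reciprocal classes, BR m PY and br M py, are the parental types, so the F1 was BR m PY / br M py.
The two rarest classes, BR m py and br M PY, are the double crossovers. Comparing them with the parentals, only the py allele has switched, so py is the middle locus and the order is m – py – br.
Crossovers in the m–py interval produce the single-crossover classes BR M PY and br m py (274 + 199 = 473) plus the double crossovers (47).
RF(m–py) = (473 + 47) / 2485 = 520/2485 = 0.2093 → 20.9 map units.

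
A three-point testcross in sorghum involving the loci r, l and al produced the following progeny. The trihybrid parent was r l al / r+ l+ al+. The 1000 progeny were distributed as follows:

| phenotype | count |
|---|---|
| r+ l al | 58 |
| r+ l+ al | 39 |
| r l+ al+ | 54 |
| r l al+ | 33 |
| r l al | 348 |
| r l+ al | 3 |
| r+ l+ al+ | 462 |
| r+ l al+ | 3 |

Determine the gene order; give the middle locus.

The two rarest classes, r l+ al and r+ l al+, are the double crossovers. Comparing them with the parentals, only the l allele has switched, so l is the middle locus and the order is al – l – r.

l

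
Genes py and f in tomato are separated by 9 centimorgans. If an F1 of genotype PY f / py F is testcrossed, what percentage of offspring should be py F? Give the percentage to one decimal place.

A map distance of 9 centimorgans corresponds to a recombination frequency of 0.090.
The F1 is PY f / py F, so py F is a parental gamete class with expected frequency (1 − r)/2 = 0.910/2 = 0.4550.
That is 0.4550 = 45.5% of the progeny.

45.5%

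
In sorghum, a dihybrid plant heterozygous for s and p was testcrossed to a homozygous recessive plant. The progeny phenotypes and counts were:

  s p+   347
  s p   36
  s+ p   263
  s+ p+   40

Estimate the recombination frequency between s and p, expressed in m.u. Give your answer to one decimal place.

11.1 m.u.

The two most frequent classes, s+ p (263) and s p+ (347), are the parental types, so the F1 was s+ p / s p+.
The recombinant classes are s+ p+ and s p: 40 + 36 = 76.
Recombination frequency = 76/686 = 0.1108 ≈ 11.1%, i.e. 11.1 m.u.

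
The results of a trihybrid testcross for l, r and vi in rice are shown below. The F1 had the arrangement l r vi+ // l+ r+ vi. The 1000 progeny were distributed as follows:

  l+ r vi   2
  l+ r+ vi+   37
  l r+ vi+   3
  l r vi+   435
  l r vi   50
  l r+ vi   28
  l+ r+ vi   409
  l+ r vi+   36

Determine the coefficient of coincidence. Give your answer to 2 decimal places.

0.79

The two rarest classes, l r+ vi+ and l+ r vi, are the double crossovers. Comparing them with the parentals, only the r allele has switched, so r is the middle locus and the order is l – r – vi.
l–r: (64 + 5)/1000 = 0.0690; r–vi: (87 + 5)/1000 = 0.0920.
Expected DCO frequency = 0.0690 × 0.0920 ≈ 0.00635; observed = 5/1000 ≈ 0.00500.
Coefficient of coincidence = 0.00500/0.00635 ≈ 0.79.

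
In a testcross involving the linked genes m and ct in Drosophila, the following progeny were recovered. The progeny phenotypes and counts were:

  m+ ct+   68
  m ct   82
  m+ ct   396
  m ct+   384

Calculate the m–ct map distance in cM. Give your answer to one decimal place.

16.1 cM

The two most frequent classes, m+ ct (396) and m ct+ (384), are the parental types, so the F1 was m+ ct / m ct+.
The recombinant classes are m+ ct+ and m ct: 68 + 82 = 150.
Recombination frequency = 150/930 = 0.1613 ≈ 16.1%, i.e. 16.1 cM.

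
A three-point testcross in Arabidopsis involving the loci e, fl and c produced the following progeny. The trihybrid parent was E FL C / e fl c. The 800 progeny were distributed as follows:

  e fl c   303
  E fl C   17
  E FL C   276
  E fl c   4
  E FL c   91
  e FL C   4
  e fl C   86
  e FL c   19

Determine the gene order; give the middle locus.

The two rarest classes, e FL C and E fl c, are the double crossovers. Comparing them with the parentals, only the e allele has switched, so e is the middle locus and the order is fl – e – c.

e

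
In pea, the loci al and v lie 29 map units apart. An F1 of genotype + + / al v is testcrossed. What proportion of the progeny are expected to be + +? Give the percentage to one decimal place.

35.5%

A map distance of 29 map units corresponds to a recombination frequency of 0.290.
The F1 is + + / al v, so + + is a parental gamete class with expected frequency (1 − r)/2 = 0.710/2 = 0.3550.
That is 0.3550 = 35.5% of the progeny.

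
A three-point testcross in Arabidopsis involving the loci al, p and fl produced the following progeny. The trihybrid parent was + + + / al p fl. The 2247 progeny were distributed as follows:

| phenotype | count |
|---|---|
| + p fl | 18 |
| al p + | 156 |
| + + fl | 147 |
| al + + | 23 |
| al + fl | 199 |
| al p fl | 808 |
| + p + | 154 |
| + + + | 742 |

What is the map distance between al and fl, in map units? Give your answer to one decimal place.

The two rarest classes, al + + and + p fl, are the double crossovers. Comparing them with the parentals, only the al allele has switched, so al is the middle locus and the order is p – al – fl.
Crossovers in the al–fl interval produce the single-crossover classes + + fl and al p + (147 + 156 = 303) plus the double crossovers (41).
RF(al–fl) = (303 + 41) / 2247 = 344/2247 = 0.1531 → 15.3 map units.

15.3 map units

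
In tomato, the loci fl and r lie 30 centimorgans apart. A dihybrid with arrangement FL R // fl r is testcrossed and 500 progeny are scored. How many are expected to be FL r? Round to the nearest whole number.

A map distance of 30 centimorgans corresponds to a recombination frequency of 0.300.
The F1 is FL R / fl r, so FL r is a recombinant gamete class with expected frequency r/2 = 0.300/2 = 0.1500.
Expected number = 0.1500 × 500 = 75.00 ≈ 75.

75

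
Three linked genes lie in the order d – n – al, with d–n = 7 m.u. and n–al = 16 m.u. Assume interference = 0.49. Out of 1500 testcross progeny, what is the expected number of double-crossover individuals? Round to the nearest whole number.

Map distances give recombination frequencies of 0.070 and 0.160 for the two intervals.
With interference 0.49 (so coincidence = 0.51), expected double-crossover frequency = 0.070 × 0.160 × 0.51 = 0.00571.
Expected number = 0.00571 × 1500 = 8.57 ≈ 9.

9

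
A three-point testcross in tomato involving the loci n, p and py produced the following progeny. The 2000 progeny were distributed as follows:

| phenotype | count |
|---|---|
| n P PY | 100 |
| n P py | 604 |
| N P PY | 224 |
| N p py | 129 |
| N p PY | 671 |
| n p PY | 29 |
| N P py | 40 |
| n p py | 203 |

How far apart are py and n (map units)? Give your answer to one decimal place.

14.9 map units

The two most frequent reciprocal classes, N p PY and n P py, are the parental types, so the F1 was N p PY / n P py.
The two rarest classes, n p PY and N P py, are the double crossovers. Comparing them with the parentals, only the n allele has switched, so n is the middle locus and the order is p – n – py.
Crossovers in the n–py interval produce the single-crossover classes N p py and n P PY (129 + 100 = 229) plus the double crossovers (69).
RF(n–py) = (229 + 69) / 2000 = 298/2000 = 0.1490 → 14.9 map units.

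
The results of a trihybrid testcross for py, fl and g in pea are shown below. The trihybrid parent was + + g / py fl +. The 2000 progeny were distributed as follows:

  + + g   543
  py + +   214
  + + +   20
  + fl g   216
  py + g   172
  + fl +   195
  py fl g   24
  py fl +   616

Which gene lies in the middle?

The two rarest classes, + + + and py fl g, are the double crossovers. Comparing them with the parentals, only the g allele has switched, so g is the middle locus and the order is fl – g – py.

g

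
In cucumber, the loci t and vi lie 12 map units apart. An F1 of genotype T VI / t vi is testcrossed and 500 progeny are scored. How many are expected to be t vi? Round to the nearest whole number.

220

A map distance of 12 map units corresponds to a recombination frequency of 0.120.
The F1 is T VI / t vi, so t vi is a parental gamete class with expected frequency (1 − r)/2 = 0.880/2 = 0.4400.
Expected number = 0.4400 × 500 = 220.00 ≈ 220.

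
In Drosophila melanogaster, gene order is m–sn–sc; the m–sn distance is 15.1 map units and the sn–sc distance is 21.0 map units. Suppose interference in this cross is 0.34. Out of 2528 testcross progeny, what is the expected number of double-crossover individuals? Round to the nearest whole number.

Map distances give recombination frequencies of 0.151 and 0.210 for the two intervals.
With interference 0.34 (so coincidence = 0.66), expected double-crossover frequency = 0.151 × 0.210 × 0.66 = 0.02093.
Expected number = 0.02093 × 2528 = 52.91 ≈ 53.

53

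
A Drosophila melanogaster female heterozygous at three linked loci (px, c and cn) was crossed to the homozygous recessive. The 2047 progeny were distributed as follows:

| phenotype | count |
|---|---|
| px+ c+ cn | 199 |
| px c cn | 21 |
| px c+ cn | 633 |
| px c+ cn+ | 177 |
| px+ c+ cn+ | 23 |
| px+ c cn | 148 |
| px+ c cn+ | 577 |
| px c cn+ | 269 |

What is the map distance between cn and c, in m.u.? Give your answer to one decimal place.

18.0 m.u.

The two most frequent reciprocal classes, px+ c cn+ and px c+ cn, are the parental types, so the F1 was px+ c cn+ / px c+ cn.
The two rarest classes, px+ c+ cn+ and px c cn, are the double crossovers. Comparing them with the parentals, only the c allele has switched, so c is the middle locus and the order is px – c – cn.
Crossovers in the c–cn interval produce the single-crossover classes px+ c cn and px c+ cn+ (148 + 177 = 325) plus the double crossovers (44).
RF(c–cn) = (325 + 44) / 2047 = 369/2047 = 0.1803 → 18.0 m.u.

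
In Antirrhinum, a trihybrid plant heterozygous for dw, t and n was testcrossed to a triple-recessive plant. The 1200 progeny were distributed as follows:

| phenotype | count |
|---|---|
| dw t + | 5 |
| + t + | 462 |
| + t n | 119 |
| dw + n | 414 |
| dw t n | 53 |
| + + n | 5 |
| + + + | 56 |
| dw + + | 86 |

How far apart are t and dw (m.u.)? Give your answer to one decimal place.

9.9 m.u.

The two most frequent reciprocal classes, + t + and dw + n, are the parental types, so the F1 was + t + / dw + n.
The two rarest classes, dw t + and + + n, are the double crossovers. Comparing them with the parentals, only the dw allele has switched, so dw is the middle locus and the order is n – dw – t.
Crossovers in the dw–t interval produce the single-crossover classes + + + and dw t n (56 + 53 = 109) plus the double crossovers (10).
RF(dw–t) = (109 + 10) / 1200 = 119/1200 = 0.0992 → 9.9 m.u.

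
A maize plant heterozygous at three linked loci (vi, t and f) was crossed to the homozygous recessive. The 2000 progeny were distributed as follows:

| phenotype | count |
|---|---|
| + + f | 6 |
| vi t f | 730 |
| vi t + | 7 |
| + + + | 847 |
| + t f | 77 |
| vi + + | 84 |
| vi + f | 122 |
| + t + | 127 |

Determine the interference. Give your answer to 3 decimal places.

0.430

The two most frequent reciprocal classes, + + + and vi t f, are the parental types, so the F1 was + + + / vi t f.
The two rarest classes, + + f and vi t +, are the double crossovers. Comparing them with the parentals, only the f allele has switched, so f is the middle locus and the order is t – f – vi.
t–f: (249 + 13)/2000 = 0.1310; f–vi: (161 + 13)/2000 = 0.0870.
Expected DCO frequency = 0.1310 × 0.0870 ≈ 0.01140; observed = 13/2000 ≈ 0.00650.
Coefficient of coincidence = 0.00650/0.01140 ≈ 0.570; interference = 1 − 0.570 = 0.430.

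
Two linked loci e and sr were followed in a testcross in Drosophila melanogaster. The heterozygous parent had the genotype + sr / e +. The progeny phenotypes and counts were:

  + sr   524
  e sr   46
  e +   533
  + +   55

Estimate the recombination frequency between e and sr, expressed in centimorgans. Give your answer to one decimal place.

The recombinant classes are + + and e sr: 55 + 46 = 101.
Recombination frequency = 101/1158 = 0.0872 ≈ 8.7%, i.e. 8.7 centimorgans.

8.7 centimorgans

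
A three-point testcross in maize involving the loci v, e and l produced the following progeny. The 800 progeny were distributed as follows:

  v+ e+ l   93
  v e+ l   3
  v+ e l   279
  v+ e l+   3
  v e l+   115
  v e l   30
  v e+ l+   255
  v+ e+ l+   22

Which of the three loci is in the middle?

l

The two most frequent reciprocal classes, v e+ l+ and v+ e l, are the parental types, so the F1 was v e+ l+ / v+ e l.
The two rarest classes, v e+ l and v+ e l+, are the double crossovers. Comparing them with the parentals, only the l allele has switched, so l is the middle locus and the order is e – l – v.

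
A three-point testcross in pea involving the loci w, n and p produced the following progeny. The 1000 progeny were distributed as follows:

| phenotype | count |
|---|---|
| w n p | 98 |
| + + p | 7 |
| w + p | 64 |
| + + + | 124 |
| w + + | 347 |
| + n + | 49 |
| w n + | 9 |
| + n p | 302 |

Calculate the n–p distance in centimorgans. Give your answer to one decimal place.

12.9 centimorgans

The two most frequent reciprocal classes, + n p and w + +, are the parental types, so the F1 was + n p / w + +.
The two rarest classes, + + p and w n +, are the double crossovers. Comparing them with the parentals, only the n allele has switched, so n is the middle locus and the order is w – n – p.
Crossovers in the n–p interval produce the single-crossover classes + n + and w + p (49 + 64 = 113) plus the double crossovers (16).
RF(n–p) = (113 + 16) / 1000 = 129/1000 = 0.1290 → 12.9 centimorgans.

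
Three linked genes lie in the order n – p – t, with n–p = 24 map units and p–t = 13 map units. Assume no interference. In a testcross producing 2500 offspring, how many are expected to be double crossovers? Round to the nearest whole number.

78

Map distances give recombination frequencies of 0.240 and 0.130 for the two intervals.
With no interference, expected double-crossover frequency = 0.240 × 0.130 = 0.03120.
Expected number = 0.03120 × 2500 = 78.00 ≈ 78.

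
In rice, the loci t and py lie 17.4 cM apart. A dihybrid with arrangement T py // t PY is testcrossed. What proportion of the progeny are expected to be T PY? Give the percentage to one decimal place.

8.7%

A map distance of 17.4 cM corresponds to a recombination frequency of 0.174.
The F1 is T py / t PY, so T PY is a recombinant gamete class with expected frequency r/2 = 0.174/2 = 0.0870.
That is 0.0870 = 8.7% of the progeny.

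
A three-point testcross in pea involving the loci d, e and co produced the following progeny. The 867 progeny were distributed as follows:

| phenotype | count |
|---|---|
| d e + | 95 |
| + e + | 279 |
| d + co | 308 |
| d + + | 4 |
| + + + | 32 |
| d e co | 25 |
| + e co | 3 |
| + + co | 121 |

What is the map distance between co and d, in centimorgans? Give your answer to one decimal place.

25.7 centimorgans

The two most frequent reciprocal classes, + e + and d + co, are the parental types, so the F1 was + e + / d + co.
The two rarest classes, + e co and d + +, are the double crossovers. Comparing them with the parentals, only the co allele has switched, so co is the middle locus and the order is d – co – e.
Crossovers in the d–co interval produce the single-crossover classes d e + and + + co (95 + 121 = 216) plus the double crossovers (7).
RF(d–co) = (216 + 7) / 867 = 223/867 = 0.2572 → 25.7 centimorgans.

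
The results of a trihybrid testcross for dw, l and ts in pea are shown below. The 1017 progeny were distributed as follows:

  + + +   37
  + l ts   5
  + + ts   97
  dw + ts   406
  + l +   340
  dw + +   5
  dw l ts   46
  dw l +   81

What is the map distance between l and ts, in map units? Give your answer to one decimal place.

The two most frequent reciprocal classes, + l + and dw + ts, are the parental types, so the F1 was + l + / dw + ts.
The two rarest classes, + l ts and dw + +, are the double crossovers. Comparing them with the parentals, only the ts allele has switched, so ts is the middle locus and the order is l – ts – dw.
Crossovers in the l–ts interval produce the single-crossover classes + + + and dw l ts (37 + 46 = 83) plus the double crossovers (10).
RF(l–ts) = (83 + 10) / 1017 = 93/1017 = 0.0914 → 9.1 map units.

9.1 map units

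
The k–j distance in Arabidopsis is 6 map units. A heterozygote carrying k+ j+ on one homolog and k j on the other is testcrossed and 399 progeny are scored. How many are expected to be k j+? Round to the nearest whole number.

A map distance of 6 map units corresponds to a recombination frequency of 0.060.
The F1 is k+ j+ / k j, so k j+ is a recombinant gamete class with expected frequency r/2 = 0.060/2 = 0.0300.
Expected number = 0.0300 × 399 = 11.97 ≈ 12.

12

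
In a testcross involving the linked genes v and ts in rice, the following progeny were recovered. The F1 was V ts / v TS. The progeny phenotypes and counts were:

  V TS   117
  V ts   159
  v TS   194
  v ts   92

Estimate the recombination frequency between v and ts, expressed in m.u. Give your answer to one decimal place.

The recombinant classes are V TS and v ts: 117 + 92 = 209.
Recombination frequency = 209/562 = 0.3719 ≈ 37.2%, i.e. 37.2 m.u.

37.2 m.u.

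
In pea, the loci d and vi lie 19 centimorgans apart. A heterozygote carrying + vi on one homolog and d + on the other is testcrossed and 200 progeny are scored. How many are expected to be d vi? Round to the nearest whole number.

A map distance of 19 centimorgans corresponds to a recombination frequency of 0.190.
The F1 is + vi / d +, so d vi is a recombinant gamete class with expected frequency r/2 = 0.190/2 = 0.0950.
Expected number = 0.0950 × 200 = 19.00 ≈ 19.

19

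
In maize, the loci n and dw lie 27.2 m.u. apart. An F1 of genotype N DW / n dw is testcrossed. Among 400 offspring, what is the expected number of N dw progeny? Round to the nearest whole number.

54

A map distance of 27.2 m.u. corresponds to a recombination frequency of 0.272.
The F1 is N DW / n dw, so N dw is a recombinant gamete class with expected frequency r/2 = 0.272/2 = 0.1360.
Expected number = 0.1360 × 400 = 54.40 ≈ 54.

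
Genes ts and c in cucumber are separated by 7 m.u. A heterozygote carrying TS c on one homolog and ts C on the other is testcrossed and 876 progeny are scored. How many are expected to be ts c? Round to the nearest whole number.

31

A map distance of 7 m.u. corresponds to a recombination frequency of 0.070.
The F1 is TS c / ts C, so ts c is a recombinant gamete class with expected frequency r/2 = 0.070/2 = 0.0350.
Expected number = 0.0350 × 876 = 30.66 ≈ 31.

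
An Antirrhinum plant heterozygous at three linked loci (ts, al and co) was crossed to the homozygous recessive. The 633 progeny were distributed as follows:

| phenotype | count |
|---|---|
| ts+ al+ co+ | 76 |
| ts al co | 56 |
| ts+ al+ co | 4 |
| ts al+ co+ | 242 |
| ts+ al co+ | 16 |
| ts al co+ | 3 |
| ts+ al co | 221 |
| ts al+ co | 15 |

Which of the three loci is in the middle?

al

The two most frequent reciprocal classes, ts al+ co+ and ts+ al co, are the parental types, so the F1 was ts al+ co+ / ts+ al co.
The two rarest classes, ts al co+ and ts+ al+ co, are the double crossovers. Comparing them with the parentals, only the al allele has switched, so al is the middle locus and the order is co – al – ts.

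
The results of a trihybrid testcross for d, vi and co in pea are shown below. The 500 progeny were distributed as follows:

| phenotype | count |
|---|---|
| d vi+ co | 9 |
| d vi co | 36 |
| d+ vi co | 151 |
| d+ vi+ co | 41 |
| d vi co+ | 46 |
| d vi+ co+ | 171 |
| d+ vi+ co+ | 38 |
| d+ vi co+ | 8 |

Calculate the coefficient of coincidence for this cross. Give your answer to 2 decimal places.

The two most frequent reciprocal classes, d vi+ co+ and d+ vi co, are the parental types, so the F1 was d vi+ co+ / d+ vi co.
The two rarest classes, d vi+ co and d+ vi co+, are the double crossovers. Comparing them with the parentals, only the co allele has switched, so co is the middle locus and the order is vi – co – d.
vi–co: (87 + 17)/500 = 0.2080; co–d: (74 + 17)/500 = 0.1820.
Expected DCO frequency = 0.2080 × 0.1820 ≈ 0.03786; observed = 17/500 ≈ 0.03400.
Coefficient of coincidence = 0.03400/0.03786 ≈ 0.90.

0.90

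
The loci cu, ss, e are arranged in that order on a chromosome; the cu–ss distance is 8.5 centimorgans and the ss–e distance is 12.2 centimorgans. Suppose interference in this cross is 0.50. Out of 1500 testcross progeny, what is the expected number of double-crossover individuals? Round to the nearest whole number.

8

Map distances give recombination frequencies of 0.085 and 0.122 for the two intervals.
With interference 0.50 (so coincidence = 0.50), expected double-crossover frequency = 0.085 × 0.122 × 0.50 = 0.00519.
Expected number = 0.00519 × 1500 = 7.78 ≈ 8.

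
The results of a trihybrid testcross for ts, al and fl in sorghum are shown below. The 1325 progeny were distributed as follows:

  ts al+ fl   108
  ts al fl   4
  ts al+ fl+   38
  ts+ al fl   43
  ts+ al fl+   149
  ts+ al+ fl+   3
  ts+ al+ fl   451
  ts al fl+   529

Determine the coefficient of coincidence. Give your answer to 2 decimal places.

0.40

The two most frequent reciprocal classes, ts+ al+ fl and ts al fl+, are the parental types, so the F1 was ts+ al+ fl / ts al fl+.
The two rarest classes, ts+ al+ fl+ and ts al fl, are the double crossovers. Comparing them with the parentals, only the fl allele has switched, so fl is the middle locus and the order is ts – fl – al.
ts–fl: (257 + 7)/1325 = 0.1992; fl–al: (81 + 7)/1325 = 0.0664.
Expected DCO frequency = 0.1992 × 0.0664 ≈ 0.01323; observed = 7/1325 ≈ 0.00528.
Coefficient of coincidence = 0.00528/0.01323 ≈ 0.40.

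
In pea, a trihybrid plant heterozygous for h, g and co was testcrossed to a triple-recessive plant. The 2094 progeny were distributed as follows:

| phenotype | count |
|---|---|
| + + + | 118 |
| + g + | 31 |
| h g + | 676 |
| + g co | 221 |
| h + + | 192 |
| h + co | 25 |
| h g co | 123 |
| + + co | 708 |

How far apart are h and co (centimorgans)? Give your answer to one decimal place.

14.2 centimorgans

The two most frequent reciprocal classes, + + co and h g +, are the parental types, so the F1 was + + co / h g +.
The two rarest classes, h + co and + g +, are the double crossovers. Comparing them with the parentals, only the h allele has switched, so h is the middle locus and the order is g – h – co.
Crossovers in the h–co interval produce the single-crossover classes + + + and h g co (118 + 123 = 241) plus the double crossovers (56).
RF(h–co) = (241 + 56) / 2094 = 297/2094 = 0.1418 → 14.2 centimorgans.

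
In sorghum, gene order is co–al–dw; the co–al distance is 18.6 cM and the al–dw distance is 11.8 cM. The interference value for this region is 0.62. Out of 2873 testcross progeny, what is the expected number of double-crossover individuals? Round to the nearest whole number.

24

Map distances give recombination frequencies of 0.186 and 0.118 for the two intervals.
With interference 0.62 (so coincidence = 0.38), expected double-crossover frequency = 0.186 × 0.118 × 0.38 = 0.00834.
Expected number = 0.00834 × 2873 = 23.96 ≈ 24.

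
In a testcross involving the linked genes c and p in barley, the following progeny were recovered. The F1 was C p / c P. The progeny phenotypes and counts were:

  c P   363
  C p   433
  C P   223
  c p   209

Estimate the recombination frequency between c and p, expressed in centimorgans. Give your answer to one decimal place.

The recombinant classes are C P and c p: 223 + 209 = 432.
Recombination frequency = 432/1228 = 0.3518 ≈ 35.2%, i.e. 35.2 centimorgans.

35.2 centimorgans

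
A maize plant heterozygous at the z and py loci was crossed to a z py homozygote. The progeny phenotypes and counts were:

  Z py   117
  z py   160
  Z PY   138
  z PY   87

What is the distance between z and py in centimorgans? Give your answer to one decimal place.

The two most frequent classes, Z PY (138) and z py (160), are the parental types, so the F1 was Z PY / z py.
The recombinant classes are Z py and z PY: 117 + 87 = 204.
Recombination frequency = 204/502 = 0.4064 ≈ 40.6%, i.e. 40.6 centimorgans.

40.6 centimorgans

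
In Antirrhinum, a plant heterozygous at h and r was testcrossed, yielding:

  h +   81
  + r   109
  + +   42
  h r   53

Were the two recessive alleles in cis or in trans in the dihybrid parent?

The two most frequent classes are + r (109) and h + (81); these are the parental (non-recombinant) types.
So the F1 carried + r on one chromosome and h + on the other — the recessive alleles are on opposite chromosomes (trans / repulsion).

trans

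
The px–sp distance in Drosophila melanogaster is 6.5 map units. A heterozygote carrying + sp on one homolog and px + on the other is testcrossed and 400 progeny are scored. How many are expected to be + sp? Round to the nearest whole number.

187

A map distance of 6.5 map units corresponds to a recombination frequency of 0.065.
The F1 is + sp / px +, so + sp is a parental gamete class with expected frequency (1 − r)/2 = 0.935/2 = 0.4675.
Expected number = 0.4675 × 400 = 187.00 ≈ 187.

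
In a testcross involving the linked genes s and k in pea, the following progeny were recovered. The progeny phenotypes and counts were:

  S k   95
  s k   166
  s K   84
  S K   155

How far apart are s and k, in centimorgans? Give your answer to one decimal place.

35.8 centimorgans

The two most frequent classes, S K (155) and s k (166), are the parental types, so the F1 was S K / s k.
The recombinant classes are S k and s K: 95 + 84 = 179.
Recombination frequency = 179/500 = 0.3580 ≈ 35.8%, i.e. 35.8 centimorgans.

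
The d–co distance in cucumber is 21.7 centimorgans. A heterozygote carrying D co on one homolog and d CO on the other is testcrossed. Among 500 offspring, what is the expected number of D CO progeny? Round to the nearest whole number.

54

A map distance of 21.7 centimorgans corresponds to a recombination frequency of 0.217.
The F1 is D co / d CO, so D CO is a recombinant gamete class with expected frequency r/2 = 0.217/2 = 0.1085.
Expected number = 0.1085 × 500 = 54.25 ≈ 54.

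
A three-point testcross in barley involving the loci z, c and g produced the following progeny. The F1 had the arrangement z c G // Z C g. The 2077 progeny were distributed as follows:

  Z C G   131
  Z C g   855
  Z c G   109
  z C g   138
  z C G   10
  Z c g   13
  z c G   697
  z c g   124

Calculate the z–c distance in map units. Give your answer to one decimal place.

13.0 map units

The two rarest classes, z C G and Z c g, are the double crossovers. Comparing them with the parentals, only the c allele has switched, so c is the middle locus and the order is g – c – z.
Crossovers in the c–z interval produce the single-crossover classes Z c G and z C g (109 + 138 = 247) plus the double crossovers (23).
RF(c–z) = (247 + 23) / 2077 = 270/2077 = 0.1300 → 13.0 map units.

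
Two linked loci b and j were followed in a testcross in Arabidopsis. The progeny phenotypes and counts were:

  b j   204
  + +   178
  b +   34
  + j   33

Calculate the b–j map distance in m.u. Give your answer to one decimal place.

14.9 m.u.

The two most frequent classes, + + (178) and b j (204), are the parental types, so the F1 was + + / b j.
The recombinant classes are + j and b +: 33 + 34 = 67.
Recombination frequency = 67/449 = 0.1492 ≈ 14.9%, i.e. 14.9 m.u.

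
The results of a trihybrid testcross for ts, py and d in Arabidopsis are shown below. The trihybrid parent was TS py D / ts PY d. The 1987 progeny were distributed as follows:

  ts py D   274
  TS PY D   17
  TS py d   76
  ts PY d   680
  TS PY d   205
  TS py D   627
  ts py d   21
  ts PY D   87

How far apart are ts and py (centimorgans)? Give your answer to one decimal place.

26.0 centimorgans

The two rarest classes, TS PY D and ts py d, are the double crossovers. Comparing them with the parentals, only the py allele has switched, so py is the middle locus and the order is ts – py – d.
Crossovers in the ts–py interval produce the single-crossover classes ts py D and TS PY d (274 + 205 = 479) plus the double crossovers (38).
RF(ts–py) = (479 + 38) / 1987 = 517/1987 = 0.2602 → 26.0 centimorgans.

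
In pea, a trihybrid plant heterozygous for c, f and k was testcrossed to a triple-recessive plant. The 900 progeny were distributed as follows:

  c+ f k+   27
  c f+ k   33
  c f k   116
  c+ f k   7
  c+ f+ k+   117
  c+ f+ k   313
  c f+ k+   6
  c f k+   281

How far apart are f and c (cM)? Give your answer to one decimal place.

The two most frequent reciprocal classes, c+ f+ k and c f k+, are the parental types, so the F1 was c+ f+ k / c f k+.
The two rarest classes, c+ f k and c f+ k+, are the double crossovers. Comparing them with the parentals, only the f allele has switched, so f is the middle locus and the order is c – f – k.
Crossovers in the c–f interval produce the single-crossover classes c f+ k and c+ f k+ (33 + 27 = 60) plus the double crossovers (13).
RF(c–f) = (60 + 13) / 900 = 73/900 = 0.0811 → 8.1 cM.

8.1 cM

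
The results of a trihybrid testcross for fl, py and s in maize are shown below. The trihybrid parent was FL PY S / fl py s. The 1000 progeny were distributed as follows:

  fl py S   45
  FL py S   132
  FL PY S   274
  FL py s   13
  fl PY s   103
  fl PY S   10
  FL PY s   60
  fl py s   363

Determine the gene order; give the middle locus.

fl

The two rarest classes, fl PY S and FL py s, are the double crossovers. Comparing them with the parentals, only the fl allele has switched, so fl is the middle locus and the order is py – fl – s.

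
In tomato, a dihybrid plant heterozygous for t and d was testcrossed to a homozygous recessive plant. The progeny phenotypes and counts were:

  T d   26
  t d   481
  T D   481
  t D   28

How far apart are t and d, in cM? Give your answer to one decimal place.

The two most frequent classes, T D (481) and t d (481), are the parental types, so the F1 was T D / t d.
The recombinant classes are T d and t D: 26 + 28 = 54.
Recombination frequency = 54/1016 = 0.0531 ≈ 5.3%, i.e. 5.3 cM.

5.3 cM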